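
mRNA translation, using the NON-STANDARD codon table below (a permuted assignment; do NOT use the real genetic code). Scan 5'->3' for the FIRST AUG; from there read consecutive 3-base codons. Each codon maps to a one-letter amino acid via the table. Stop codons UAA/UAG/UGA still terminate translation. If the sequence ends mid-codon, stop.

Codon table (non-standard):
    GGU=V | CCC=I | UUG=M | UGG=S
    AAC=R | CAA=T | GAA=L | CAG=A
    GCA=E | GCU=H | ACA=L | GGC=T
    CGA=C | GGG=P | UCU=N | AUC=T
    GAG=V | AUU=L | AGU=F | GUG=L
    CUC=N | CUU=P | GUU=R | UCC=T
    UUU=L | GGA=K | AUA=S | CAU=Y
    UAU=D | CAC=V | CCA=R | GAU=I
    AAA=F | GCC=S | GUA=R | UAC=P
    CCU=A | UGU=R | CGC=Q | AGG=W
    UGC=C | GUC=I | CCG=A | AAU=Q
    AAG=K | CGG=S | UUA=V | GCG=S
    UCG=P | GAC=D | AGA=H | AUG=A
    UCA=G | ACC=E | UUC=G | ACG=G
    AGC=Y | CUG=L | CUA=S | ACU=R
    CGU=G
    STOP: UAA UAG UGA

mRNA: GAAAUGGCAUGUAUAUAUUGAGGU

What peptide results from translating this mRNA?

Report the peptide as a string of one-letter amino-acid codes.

start AUG at pos 3
pos 3: AUG -> A; peptide=A
pos 6: GCA -> E; peptide=AE
pos 9: UGU -> R; peptide=AER
pos 12: AUA -> S; peptide=AERS
pos 15: UAU -> D; peptide=AERSD
pos 18: UGA -> STOP

Answer: AERSD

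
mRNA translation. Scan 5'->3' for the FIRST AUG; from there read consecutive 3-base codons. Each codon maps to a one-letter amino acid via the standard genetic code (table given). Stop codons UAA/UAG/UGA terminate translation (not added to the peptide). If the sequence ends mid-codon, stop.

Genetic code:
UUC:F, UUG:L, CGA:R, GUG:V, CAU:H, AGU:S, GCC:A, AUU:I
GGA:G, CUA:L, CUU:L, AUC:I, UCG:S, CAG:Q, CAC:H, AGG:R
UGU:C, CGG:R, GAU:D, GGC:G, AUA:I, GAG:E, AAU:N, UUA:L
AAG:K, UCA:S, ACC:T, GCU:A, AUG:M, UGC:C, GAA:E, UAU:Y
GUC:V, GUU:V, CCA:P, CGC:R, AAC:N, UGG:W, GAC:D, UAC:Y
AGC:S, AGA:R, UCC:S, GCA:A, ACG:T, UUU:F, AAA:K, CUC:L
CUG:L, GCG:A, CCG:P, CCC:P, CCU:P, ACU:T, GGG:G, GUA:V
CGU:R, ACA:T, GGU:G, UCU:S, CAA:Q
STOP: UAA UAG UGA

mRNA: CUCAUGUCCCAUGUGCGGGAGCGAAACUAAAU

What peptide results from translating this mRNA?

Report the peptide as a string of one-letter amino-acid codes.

start AUG at pos 3
pos 3: AUG -> M; peptide=M
pos 6: UCC -> S; peptide=MS
pos 9: CAU -> H; peptide=MSH
pos 12: GUG -> V; peptide=MSHV
pos 15: CGG -> R; peptide=MSHVR
pos 18: GAG -> E; peptide=MSHVRE
pos 21: CGA -> R; peptide=MSHVRER
pos 24: AAC -> N; peptide=MSHVRERN
pos 27: UAA -> STOP

Answer: MSHVRERN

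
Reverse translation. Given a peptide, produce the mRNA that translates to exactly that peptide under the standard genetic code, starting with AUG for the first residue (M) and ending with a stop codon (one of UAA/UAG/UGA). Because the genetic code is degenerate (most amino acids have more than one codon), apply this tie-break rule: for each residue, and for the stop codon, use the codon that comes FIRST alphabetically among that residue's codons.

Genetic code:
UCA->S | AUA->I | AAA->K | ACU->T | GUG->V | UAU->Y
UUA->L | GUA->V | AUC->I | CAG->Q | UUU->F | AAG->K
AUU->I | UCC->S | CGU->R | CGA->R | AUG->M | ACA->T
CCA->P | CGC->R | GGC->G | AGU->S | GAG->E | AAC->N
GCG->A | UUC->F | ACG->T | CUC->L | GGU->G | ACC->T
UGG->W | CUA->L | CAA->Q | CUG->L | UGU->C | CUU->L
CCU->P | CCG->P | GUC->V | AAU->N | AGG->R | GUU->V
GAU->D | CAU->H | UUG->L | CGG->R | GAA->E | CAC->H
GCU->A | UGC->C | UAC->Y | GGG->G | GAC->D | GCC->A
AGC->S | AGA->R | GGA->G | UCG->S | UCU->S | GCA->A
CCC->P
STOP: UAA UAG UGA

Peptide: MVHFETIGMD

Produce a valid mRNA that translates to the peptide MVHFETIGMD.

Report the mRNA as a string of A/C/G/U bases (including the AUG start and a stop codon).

Answer: mRNA: AUGGUACACUUCGAAACAAUAGGAAUGGACUAA

Derivation:
residue 1: M -> AUG (start codon)
residue 2: V codons sorted = GUA,GUC,GUG,GUU -> pick first = GUA
residue 3: H codons sorted = CAC,CAU -> pick first = CAC
residue 4: F codons sorted = UUC,UUU -> pick first = UUC
residue 5: E codons sorted = GAA,GAG -> pick first = GAA
residue 6: T codons sorted = ACA,ACC,ACG,ACU -> pick first = ACA
residue 7: I codons sorted = AUA,AUC,AUU -> pick first = AUA
residue 8: G codons sorted = GGA,GGC,GGG,GGU -> pick first = GGA
residue 9: M -> AUG (only codon)
residue 10: D codons sorted = GAC,GAU -> pick first = GAC
terminator: stop codons sorted = UAA,UAG,UGA -> pick first = UAA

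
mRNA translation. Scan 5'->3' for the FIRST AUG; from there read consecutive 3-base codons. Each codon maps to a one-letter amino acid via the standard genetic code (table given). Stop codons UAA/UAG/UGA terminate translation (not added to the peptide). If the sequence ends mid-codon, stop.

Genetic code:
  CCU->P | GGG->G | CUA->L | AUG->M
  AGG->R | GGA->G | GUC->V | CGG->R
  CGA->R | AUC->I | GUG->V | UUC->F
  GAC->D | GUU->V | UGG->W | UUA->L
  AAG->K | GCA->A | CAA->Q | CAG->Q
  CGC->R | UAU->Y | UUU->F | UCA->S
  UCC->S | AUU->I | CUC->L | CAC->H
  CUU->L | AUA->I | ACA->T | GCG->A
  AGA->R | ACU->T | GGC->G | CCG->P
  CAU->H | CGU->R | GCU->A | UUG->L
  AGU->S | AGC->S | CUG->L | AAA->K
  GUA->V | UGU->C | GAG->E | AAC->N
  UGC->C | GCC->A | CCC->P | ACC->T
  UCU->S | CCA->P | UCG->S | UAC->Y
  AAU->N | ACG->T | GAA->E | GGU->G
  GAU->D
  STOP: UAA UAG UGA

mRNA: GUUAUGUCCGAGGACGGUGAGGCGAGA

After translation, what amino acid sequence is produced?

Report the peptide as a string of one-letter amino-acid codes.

start AUG at pos 3
pos 3: AUG -> M; peptide=M
pos 6: UCC -> S; peptide=MS
pos 9: GAG -> E; peptide=MSE
pos 12: GAC -> D; peptide=MSED
pos 15: GGU -> G; peptide=MSEDG
pos 18: GAG -> E; peptide=MSEDGE
pos 21: GCG -> A; peptide=MSEDGEA
pos 24: AGA -> R; peptide=MSEDGEAR
pos 27: only 0 nt remain (<3), stop (end of mRNA)

Answer: MSEDGEAR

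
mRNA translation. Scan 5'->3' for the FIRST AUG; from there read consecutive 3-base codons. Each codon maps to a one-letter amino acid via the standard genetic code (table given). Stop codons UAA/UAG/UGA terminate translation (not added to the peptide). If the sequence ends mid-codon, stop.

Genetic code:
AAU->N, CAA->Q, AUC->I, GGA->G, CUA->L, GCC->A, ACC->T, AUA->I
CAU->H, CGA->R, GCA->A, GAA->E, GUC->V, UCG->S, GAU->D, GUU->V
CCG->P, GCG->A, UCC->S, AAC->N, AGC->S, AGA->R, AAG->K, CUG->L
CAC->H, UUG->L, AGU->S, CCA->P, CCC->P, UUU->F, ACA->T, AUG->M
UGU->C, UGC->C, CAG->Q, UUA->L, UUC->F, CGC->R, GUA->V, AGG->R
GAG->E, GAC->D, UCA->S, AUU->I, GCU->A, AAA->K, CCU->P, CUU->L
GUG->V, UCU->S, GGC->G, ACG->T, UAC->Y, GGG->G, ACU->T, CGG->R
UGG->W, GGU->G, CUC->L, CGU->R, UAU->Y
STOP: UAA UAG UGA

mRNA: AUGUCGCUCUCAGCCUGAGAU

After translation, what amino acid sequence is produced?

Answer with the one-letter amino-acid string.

Answer: MSLSA

Derivation:
start AUG at pos 0
pos 0: AUG -> M; peptide=M
pos 3: UCG -> S; peptide=MS
pos 6: CUC -> L; peptide=MSL
pos 9: UCA -> S; peptide=MSLS
pos 12: GCC -> A; peptide=MSLSA
pos 15: UGA -> STOP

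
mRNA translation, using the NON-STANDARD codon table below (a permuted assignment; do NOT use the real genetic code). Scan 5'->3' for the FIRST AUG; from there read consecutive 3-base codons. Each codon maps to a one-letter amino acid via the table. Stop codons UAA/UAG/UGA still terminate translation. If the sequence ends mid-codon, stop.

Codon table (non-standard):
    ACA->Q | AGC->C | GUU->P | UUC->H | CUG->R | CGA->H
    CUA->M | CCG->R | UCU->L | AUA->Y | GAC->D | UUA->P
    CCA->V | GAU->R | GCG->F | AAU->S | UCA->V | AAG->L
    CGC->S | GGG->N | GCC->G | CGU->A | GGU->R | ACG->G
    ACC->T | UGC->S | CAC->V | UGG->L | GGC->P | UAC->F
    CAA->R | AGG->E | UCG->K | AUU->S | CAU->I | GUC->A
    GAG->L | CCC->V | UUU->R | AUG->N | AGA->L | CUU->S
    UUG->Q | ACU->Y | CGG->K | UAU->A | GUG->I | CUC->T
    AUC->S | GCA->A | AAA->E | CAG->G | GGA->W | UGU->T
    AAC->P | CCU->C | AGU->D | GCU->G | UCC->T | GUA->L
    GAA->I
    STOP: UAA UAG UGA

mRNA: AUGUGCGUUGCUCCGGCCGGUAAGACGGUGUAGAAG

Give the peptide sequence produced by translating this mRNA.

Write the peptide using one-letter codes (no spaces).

start AUG at pos 0
pos 0: AUG -> N; peptide=N
pos 3: UGC -> S; peptide=NS
pos 6: GUU -> P; peptide=NSP
pos 9: GCU -> G; peptide=NSPG
pos 12: CCG -> R; peptide=NSPGR
pos 15: GCC -> G; peptide=NSPGRG
pos 18: GGU -> R; peptide=NSPGRGR
pos 21: AAG -> L; peptide=NSPGRGRL
pos 24: ACG -> G; peptide=NSPGRGRLG
pos 27: GUG -> I; peptide=NSPGRGRLGI
pos 30: UAG -> STOP

Answer: NSPGRGRLGI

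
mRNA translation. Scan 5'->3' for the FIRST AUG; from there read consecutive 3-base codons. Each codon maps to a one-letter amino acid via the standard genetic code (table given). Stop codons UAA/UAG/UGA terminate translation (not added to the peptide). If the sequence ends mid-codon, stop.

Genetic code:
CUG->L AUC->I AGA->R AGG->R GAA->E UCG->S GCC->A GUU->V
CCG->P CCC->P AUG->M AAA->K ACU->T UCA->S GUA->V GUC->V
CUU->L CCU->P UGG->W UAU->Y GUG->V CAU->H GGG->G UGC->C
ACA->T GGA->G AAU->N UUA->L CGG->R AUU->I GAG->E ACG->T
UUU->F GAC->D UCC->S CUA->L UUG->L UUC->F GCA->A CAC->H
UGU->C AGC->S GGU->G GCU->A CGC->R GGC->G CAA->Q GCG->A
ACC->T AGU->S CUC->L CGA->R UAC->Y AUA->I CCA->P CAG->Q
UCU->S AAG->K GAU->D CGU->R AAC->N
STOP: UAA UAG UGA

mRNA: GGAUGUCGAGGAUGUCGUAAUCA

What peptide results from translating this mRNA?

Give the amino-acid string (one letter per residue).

Answer: MSRMS

Derivation:
start AUG at pos 2
pos 2: AUG -> M; peptide=M
pos 5: UCG -> S; peptide=MS
pos 8: AGG -> R; peptide=MSR
pos 11: AUG -> M; peptide=MSRM
pos 14: UCG -> S; peptide=MSRMS
pos 17: UAA -> STOP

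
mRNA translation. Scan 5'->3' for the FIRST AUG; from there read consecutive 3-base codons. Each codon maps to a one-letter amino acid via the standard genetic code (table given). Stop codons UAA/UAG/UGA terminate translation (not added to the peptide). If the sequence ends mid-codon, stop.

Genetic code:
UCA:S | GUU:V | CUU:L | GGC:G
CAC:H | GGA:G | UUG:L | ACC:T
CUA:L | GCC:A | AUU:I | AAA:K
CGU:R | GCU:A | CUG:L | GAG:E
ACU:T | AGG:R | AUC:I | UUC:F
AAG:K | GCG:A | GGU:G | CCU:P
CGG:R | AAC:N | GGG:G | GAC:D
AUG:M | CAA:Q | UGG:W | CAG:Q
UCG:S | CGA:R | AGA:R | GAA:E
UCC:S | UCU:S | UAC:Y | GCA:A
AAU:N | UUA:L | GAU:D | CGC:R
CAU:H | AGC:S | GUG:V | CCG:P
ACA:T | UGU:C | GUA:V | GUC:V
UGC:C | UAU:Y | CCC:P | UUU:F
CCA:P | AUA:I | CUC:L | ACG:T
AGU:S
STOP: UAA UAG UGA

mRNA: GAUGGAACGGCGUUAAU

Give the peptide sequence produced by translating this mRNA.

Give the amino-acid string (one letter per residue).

start AUG at pos 1
pos 1: AUG -> M; peptide=M
pos 4: GAA -> E; peptide=ME
pos 7: CGG -> R; peptide=MER
pos 10: CGU -> R; peptide=MERR
pos 13: UAA -> STOP

Answer: MERR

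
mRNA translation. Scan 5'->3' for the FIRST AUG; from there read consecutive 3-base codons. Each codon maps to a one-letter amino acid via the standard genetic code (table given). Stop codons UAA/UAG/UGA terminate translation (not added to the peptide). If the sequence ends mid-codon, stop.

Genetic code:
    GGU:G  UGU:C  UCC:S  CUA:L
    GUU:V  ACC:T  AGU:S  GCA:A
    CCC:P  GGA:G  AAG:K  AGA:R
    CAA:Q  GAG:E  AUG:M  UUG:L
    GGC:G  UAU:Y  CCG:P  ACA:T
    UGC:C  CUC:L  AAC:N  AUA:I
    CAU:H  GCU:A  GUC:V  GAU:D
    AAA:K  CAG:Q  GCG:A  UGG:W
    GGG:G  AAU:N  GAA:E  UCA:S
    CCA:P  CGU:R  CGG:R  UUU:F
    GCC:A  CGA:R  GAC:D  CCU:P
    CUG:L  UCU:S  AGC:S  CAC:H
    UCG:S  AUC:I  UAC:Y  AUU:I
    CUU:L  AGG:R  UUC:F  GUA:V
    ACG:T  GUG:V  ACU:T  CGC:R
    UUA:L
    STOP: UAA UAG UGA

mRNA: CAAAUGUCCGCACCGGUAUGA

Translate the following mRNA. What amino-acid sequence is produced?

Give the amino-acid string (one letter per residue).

Answer: MSAPV

Derivation:
start AUG at pos 3
pos 3: AUG -> M; peptide=M
pos 6: UCC -> S; peptide=MS
pos 9: GCA -> A; peptide=MSA
pos 12: CCG -> P; peptide=MSAP
pos 15: GUA -> V; peptide=MSAPV
pos 18: UGA -> STOP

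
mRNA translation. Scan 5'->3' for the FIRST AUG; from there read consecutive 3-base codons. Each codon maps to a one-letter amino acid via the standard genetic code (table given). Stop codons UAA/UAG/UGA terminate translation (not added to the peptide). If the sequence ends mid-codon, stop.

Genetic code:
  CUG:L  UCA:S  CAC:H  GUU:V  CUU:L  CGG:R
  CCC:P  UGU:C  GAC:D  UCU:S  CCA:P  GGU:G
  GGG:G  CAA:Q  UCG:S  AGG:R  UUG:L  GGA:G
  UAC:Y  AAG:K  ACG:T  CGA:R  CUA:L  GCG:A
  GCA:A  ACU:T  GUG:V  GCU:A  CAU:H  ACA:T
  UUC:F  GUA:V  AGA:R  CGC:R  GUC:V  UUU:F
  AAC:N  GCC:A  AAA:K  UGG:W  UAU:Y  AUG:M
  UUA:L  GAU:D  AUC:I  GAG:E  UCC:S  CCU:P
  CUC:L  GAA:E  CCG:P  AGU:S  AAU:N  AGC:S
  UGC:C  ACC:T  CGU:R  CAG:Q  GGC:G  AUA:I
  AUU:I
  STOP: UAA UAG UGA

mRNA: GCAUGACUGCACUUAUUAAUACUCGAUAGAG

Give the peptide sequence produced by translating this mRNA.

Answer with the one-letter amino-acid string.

start AUG at pos 2
pos 2: AUG -> M; peptide=M
pos 5: ACU -> T; peptide=MT
pos 8: GCA -> A; peptide=MTA
pos 11: CUU -> L; peptide=MTAL
pos 14: AUU -> I; peptide=MTALI
pos 17: AAU -> N; peptide=MTALIN
pos 20: ACU -> T; peptide=MTALINT
pos 23: CGA -> R; peptide=MTALINTR
pos 26: UAG -> STOP

Answer: MTALINTR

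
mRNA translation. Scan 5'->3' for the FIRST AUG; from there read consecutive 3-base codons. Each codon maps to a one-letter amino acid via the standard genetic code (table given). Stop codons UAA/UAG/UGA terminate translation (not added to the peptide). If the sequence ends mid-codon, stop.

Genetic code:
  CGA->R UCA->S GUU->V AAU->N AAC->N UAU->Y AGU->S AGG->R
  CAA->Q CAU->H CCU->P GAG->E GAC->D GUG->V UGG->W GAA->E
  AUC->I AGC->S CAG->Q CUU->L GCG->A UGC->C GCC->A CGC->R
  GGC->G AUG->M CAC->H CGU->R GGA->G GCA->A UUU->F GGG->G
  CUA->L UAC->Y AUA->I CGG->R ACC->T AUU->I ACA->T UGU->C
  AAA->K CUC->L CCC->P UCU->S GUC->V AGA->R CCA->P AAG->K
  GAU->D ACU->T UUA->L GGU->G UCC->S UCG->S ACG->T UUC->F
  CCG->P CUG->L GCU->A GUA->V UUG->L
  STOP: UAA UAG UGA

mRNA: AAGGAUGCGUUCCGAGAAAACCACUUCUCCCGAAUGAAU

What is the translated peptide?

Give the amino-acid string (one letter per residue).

Answer: MRSEKTTSPE

Derivation:
start AUG at pos 4
pos 4: AUG -> M; peptide=M
pos 7: CGU -> R; peptide=MR
pos 10: UCC -> S; peptide=MRS
pos 13: GAG -> E; peptide=MRSE
pos 16: AAA -> K; peptide=MRSEK
pos 19: ACC -> T; peptide=MRSEKT
pos 22: ACU -> T; peptide=MRSEKTT
pos 25: UCU -> S; peptide=MRSEKTTS
pos 28: CCC -> P; peptide=MRSEKTTSP
pos 31: GAA -> E; peptide=MRSEKTTSPE
pos 34: UGA -> STOP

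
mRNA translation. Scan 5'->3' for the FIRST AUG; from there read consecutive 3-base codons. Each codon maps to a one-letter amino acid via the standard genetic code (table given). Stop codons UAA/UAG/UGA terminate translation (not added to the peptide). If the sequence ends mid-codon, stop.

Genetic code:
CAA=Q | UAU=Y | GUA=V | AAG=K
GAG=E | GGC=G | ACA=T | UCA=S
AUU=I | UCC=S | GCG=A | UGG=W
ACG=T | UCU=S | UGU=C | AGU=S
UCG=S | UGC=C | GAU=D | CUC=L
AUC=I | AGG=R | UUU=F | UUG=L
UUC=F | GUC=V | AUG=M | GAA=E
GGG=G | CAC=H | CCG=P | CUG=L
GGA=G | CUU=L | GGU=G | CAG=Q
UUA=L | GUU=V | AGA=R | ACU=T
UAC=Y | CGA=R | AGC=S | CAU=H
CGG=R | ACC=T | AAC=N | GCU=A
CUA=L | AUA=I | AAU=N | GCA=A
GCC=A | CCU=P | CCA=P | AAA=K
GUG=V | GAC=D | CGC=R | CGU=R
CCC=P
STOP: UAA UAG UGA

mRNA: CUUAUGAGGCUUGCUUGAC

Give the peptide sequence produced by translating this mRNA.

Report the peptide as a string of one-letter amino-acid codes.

Answer: MRLA

Derivation:
start AUG at pos 3
pos 3: AUG -> M; peptide=M
pos 6: AGG -> R; peptide=MR
pos 9: CUU -> L; peptide=MRL
pos 12: GCU -> A; peptide=MRLA
pos 15: UGA -> STOP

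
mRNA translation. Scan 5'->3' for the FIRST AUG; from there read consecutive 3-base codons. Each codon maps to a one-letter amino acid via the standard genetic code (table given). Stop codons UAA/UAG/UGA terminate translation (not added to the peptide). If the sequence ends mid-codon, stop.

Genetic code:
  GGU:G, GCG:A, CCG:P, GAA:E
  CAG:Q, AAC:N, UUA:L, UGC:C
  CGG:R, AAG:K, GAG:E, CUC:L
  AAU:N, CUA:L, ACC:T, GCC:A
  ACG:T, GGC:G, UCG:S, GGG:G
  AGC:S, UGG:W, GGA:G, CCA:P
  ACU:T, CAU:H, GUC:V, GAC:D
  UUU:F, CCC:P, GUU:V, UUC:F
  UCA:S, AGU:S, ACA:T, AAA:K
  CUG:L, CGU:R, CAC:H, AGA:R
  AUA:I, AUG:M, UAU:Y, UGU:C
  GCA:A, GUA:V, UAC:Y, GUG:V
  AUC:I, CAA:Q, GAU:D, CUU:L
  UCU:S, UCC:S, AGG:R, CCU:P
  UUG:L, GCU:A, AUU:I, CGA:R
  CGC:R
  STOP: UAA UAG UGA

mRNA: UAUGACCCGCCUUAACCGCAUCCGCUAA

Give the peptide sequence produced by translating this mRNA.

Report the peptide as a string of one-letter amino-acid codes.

start AUG at pos 1
pos 1: AUG -> M; peptide=M
pos 4: ACC -> T; peptide=MT
pos 7: CGC -> R; peptide=MTR
pos 10: CUU -> L; peptide=MTRL
pos 13: AAC -> N; peptide=MTRLN
pos 16: CGC -> R; peptide=MTRLNR
pos 19: AUC -> I; peptide=MTRLNRI
pos 22: CGC -> R; peptide=MTRLNRIR
pos 25: UAA -> STOP

Answer: MTRLNRIR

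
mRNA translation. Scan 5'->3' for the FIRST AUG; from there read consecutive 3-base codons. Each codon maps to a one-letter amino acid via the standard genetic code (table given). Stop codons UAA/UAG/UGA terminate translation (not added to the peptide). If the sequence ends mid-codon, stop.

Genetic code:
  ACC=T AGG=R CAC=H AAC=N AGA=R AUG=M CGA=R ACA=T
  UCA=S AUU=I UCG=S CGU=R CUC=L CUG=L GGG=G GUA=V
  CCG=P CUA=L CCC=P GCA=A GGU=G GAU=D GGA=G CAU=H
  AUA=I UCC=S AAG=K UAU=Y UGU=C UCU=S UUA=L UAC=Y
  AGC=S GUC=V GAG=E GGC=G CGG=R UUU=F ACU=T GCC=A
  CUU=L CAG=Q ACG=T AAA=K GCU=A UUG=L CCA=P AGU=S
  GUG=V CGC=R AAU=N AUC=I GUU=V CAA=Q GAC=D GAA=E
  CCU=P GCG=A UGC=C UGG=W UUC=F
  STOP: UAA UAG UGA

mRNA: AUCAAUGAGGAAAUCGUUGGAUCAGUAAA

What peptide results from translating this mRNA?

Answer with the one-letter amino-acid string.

start AUG at pos 4
pos 4: AUG -> M; peptide=M
pos 7: AGG -> R; peptide=MR
pos 10: AAA -> K; peptide=MRK
pos 13: UCG -> S; peptide=MRKS
pos 16: UUG -> L; peptide=MRKSL
pos 19: GAU -> D; peptide=MRKSLD
pos 22: CAG -> Q; peptide=MRKSLDQ
pos 25: UAA -> STOP

Answer: MRKSLDQ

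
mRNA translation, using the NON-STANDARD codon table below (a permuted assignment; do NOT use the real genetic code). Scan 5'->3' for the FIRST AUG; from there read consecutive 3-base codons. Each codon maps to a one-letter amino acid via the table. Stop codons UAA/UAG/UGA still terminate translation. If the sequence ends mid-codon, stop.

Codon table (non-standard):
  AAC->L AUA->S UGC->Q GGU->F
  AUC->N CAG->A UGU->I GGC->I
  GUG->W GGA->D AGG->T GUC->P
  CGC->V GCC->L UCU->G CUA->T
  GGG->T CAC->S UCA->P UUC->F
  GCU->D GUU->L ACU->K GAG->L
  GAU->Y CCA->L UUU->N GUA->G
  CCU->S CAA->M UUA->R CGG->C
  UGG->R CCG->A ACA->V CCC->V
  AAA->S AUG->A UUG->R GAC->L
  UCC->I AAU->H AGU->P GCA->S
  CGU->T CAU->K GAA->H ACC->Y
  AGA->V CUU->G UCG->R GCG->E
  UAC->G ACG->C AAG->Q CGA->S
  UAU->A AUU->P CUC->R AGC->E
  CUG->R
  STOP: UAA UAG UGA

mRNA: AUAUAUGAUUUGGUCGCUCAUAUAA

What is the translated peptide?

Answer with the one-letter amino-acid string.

Answer: APRRRS

Derivation:
start AUG at pos 4
pos 4: AUG -> A; peptide=A
pos 7: AUU -> P; peptide=AP
pos 10: UGG -> R; peptide=APR
pos 13: UCG -> R; peptide=APRR
pos 16: CUC -> R; peptide=APRRR
pos 19: AUA -> S; peptide=APRRRS
pos 22: UAA -> STOP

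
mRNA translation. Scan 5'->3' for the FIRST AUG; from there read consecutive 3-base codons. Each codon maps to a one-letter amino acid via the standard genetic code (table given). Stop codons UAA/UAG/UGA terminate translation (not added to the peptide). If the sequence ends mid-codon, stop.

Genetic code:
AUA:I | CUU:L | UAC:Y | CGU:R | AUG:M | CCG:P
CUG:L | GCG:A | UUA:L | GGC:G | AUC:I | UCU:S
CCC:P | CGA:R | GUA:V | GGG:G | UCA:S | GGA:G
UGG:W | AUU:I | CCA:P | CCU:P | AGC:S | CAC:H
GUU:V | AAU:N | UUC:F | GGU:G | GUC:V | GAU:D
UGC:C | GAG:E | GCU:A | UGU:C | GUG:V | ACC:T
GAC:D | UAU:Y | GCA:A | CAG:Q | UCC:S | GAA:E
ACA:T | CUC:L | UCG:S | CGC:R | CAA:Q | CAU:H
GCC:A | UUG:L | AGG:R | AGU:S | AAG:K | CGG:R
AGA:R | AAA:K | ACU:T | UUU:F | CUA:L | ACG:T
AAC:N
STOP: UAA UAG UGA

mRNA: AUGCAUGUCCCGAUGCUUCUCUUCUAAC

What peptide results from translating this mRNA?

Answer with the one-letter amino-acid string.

Answer: MHVPMLLF

Derivation:
start AUG at pos 0
pos 0: AUG -> M; peptide=M
pos 3: CAU -> H; peptide=MH
pos 6: GUC -> V; peptide=MHV
pos 9: CCG -> P; peptide=MHVP
pos 12: AUG -> M; peptide=MHVPM
pos 15: CUU -> L; peptide=MHVPML
pos 18: CUC -> L; peptide=MHVPMLL
pos 21: UUC -> F; peptide=MHVPMLLF
pos 24: UAA -> STOP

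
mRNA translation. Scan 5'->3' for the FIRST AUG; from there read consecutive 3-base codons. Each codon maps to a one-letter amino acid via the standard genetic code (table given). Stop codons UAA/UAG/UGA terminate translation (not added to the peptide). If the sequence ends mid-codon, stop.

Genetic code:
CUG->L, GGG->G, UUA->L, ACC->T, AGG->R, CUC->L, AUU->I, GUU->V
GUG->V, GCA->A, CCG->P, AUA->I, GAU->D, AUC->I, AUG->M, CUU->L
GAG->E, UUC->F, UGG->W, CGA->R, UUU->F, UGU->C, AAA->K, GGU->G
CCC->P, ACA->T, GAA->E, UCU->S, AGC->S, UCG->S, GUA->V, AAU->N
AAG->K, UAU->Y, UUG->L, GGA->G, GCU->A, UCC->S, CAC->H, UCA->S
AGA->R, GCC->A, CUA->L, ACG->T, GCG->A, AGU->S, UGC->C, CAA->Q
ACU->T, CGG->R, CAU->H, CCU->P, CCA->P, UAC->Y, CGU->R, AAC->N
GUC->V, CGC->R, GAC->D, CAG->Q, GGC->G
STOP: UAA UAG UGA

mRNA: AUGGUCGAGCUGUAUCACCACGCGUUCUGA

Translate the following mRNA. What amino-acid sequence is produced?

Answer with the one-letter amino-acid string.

Answer: MVELYHHAF

Derivation:
start AUG at pos 0
pos 0: AUG -> M; peptide=M
pos 3: GUC -> V; peptide=MV
pos 6: GAG -> E; peptide=MVE
pos 9: CUG -> L; peptide=MVEL
pos 12: UAU -> Y; peptide=MVELY
pos 15: CAC -> H; peptide=MVELYH
pos 18: CAC -> H; peptide=MVELYHH
pos 21: GCG -> A; peptide=MVELYHHA
pos 24: UUC -> F; peptide=MVELYHHAF
pos 27: UGA -> STOP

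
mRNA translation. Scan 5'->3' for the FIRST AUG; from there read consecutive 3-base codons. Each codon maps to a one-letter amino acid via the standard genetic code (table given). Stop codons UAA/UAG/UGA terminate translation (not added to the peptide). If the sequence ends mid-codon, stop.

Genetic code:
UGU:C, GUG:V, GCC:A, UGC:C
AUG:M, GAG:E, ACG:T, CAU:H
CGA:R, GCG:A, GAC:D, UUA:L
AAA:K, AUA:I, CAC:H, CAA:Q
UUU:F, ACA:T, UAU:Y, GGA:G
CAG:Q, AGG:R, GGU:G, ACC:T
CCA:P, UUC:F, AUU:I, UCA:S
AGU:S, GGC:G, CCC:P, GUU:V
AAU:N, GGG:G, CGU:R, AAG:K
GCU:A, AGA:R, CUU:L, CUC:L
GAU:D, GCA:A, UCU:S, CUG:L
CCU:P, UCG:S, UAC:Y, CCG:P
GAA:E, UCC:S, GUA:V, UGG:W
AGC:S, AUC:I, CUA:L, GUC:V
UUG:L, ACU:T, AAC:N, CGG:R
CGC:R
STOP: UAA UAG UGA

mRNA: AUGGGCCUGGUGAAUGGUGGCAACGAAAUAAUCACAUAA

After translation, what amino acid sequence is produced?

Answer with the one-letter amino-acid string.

start AUG at pos 0
pos 0: AUG -> M; peptide=M
pos 3: GGC -> G; peptide=MG
pos 6: CUG -> L; peptide=MGL
pos 9: GUG -> V; peptide=MGLV
pos 12: AAU -> N; peptide=MGLVN
pos 15: GGU -> G; peptide=MGLVNG
pos 18: GGC -> G; peptide=MGLVNGG
pos 21: AAC -> N; peptide=MGLVNGGN
pos 24: GAA -> E; peptide=MGLVNGGNE
pos 27: AUA -> I; peptide=MGLVNGGNEI
pos 30: AUC -> I; peptide=MGLVNGGNEII
pos 33: ACA -> T; peptide=MGLVNGGNEIIT
pos 36: UAA -> STOP

Answer: MGLVNGGNEIIT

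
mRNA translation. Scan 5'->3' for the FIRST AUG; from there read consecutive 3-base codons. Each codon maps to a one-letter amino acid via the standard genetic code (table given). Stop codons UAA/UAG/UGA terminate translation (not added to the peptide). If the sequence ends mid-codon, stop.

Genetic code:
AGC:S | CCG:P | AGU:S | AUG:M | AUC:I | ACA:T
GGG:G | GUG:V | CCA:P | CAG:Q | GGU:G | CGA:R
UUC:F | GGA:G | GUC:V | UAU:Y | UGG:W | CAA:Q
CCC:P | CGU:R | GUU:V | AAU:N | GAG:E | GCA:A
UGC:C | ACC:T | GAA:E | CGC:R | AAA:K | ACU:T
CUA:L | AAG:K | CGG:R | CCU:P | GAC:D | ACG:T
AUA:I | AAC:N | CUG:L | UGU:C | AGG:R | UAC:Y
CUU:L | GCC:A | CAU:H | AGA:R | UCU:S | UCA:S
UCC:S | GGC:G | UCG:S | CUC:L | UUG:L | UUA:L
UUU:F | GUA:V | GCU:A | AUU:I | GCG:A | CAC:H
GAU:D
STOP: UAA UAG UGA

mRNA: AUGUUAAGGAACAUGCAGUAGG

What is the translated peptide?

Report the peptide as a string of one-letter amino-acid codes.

Answer: MLRNMQ

Derivation:
start AUG at pos 0
pos 0: AUG -> M; peptide=M
pos 3: UUA -> L; peptide=ML
pos 6: AGG -> R; peptide=MLR
pos 9: AAC -> N; peptide=MLRN
pos 12: AUG -> M; peptide=MLRNM
pos 15: CAG -> Q; peptide=MLRNMQ
pos 18: UAG -> STOP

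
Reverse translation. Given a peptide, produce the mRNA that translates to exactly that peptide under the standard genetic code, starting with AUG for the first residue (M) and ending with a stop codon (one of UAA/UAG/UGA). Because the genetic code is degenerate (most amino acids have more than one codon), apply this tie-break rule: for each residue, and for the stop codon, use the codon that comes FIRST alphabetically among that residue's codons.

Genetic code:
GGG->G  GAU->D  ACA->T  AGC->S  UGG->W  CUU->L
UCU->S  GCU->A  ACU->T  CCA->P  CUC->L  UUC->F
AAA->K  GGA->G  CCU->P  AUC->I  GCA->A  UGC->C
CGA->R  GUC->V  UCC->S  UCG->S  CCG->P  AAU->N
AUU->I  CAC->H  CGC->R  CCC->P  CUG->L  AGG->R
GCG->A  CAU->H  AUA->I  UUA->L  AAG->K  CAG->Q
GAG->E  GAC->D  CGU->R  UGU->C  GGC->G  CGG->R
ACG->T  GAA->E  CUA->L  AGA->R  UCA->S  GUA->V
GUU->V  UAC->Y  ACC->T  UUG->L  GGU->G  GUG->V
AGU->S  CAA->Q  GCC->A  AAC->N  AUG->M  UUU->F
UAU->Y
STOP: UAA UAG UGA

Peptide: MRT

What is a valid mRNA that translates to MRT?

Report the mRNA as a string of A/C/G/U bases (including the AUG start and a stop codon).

Answer: mRNA: AUGAGAACAUAA

Derivation:
residue 1: M -> AUG (start codon)
residue 2: R codons sorted = AGA,AGG,CGA,CGC,CGG,CGU -> pick first = AGA
residue 3: T codons sorted = ACA,ACC,ACG,ACU -> pick first = ACA
terminator: stop codons sorted = UAA,UAG,UGA -> pick first = UAA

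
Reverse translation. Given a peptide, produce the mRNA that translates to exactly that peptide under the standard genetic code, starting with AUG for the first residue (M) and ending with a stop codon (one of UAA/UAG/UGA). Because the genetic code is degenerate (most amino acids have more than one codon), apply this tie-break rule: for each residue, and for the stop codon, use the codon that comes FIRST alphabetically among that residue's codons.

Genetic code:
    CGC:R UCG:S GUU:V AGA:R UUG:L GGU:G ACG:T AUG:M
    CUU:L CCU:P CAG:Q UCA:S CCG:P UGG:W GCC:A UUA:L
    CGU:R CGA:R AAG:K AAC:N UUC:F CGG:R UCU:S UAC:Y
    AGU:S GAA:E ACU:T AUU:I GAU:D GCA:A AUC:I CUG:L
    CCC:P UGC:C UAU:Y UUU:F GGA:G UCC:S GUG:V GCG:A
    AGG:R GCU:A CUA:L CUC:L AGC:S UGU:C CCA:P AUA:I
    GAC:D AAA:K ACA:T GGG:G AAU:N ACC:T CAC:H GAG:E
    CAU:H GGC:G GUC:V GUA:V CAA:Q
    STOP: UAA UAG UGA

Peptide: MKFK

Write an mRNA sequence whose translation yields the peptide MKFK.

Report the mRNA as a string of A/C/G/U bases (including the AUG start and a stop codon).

Answer: mRNA: AUGAAAUUCAAAUAA

Derivation:
residue 1: M -> AUG (start codon)
residue 2: K codons sorted = AAA,AAG -> pick first = AAA
residue 3: F codons sorted = UUC,UUU -> pick first = UUC
residue 4: K codons sorted = AAA,AAG -> pick first = AAA
terminator: stop codons sorted = UAA,UAG,UGA -> pick first = UAA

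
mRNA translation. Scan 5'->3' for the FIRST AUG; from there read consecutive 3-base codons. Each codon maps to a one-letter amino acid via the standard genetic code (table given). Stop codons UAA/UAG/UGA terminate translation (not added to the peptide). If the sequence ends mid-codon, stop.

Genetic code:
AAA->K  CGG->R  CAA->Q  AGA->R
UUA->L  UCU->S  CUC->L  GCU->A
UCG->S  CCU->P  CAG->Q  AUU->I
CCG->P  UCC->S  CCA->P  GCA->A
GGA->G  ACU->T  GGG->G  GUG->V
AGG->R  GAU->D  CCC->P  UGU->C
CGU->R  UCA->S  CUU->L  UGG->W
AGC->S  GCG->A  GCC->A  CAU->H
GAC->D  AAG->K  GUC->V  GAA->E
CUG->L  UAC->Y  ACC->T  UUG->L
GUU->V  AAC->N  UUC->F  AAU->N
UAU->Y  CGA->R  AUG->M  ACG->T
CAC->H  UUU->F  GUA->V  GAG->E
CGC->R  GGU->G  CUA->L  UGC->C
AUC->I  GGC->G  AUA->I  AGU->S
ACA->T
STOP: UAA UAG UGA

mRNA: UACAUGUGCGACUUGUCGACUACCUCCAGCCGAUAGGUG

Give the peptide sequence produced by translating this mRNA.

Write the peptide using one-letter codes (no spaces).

Answer: MCDLSTTSSR

Derivation:
start AUG at pos 3
pos 3: AUG -> M; peptide=M
pos 6: UGC -> C; peptide=MC
pos 9: GAC -> D; peptide=MCD
pos 12: UUG -> L; peptide=MCDL
pos 15: UCG -> S; peptide=MCDLS
pos 18: ACU -> T; peptide=MCDLST
pos 21: ACC -> T; peptide=MCDLSTT
pos 24: UCC -> S; peptide=MCDLSTTS
pos 27: AGC -> S; peptide=MCDLSTTSS
pos 30: CGA -> R; peptide=MCDLSTTSSR
pos 33: UAG -> STOP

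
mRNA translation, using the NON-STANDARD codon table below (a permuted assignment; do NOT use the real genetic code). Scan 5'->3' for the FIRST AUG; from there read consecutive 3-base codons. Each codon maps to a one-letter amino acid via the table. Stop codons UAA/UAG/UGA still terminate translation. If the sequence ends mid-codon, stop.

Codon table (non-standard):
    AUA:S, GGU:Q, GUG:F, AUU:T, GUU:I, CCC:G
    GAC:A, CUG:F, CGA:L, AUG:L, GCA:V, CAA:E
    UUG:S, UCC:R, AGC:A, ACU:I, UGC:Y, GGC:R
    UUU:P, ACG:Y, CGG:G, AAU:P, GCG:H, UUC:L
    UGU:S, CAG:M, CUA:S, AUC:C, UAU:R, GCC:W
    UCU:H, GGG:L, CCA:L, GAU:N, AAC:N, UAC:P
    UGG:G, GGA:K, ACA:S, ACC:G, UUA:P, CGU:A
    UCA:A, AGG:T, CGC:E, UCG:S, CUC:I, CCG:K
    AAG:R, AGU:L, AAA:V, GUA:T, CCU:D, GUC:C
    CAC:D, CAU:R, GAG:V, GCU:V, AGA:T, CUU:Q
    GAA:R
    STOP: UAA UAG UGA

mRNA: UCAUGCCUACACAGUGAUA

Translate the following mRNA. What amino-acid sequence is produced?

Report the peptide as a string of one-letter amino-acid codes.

Answer: LDSM

Derivation:
start AUG at pos 2
pos 2: AUG -> L; peptide=L
pos 5: CCU -> D; peptide=LD
pos 8: ACA -> S; peptide=LDS
pos 11: CAG -> M; peptide=LDSM
pos 14: UGA -> STOP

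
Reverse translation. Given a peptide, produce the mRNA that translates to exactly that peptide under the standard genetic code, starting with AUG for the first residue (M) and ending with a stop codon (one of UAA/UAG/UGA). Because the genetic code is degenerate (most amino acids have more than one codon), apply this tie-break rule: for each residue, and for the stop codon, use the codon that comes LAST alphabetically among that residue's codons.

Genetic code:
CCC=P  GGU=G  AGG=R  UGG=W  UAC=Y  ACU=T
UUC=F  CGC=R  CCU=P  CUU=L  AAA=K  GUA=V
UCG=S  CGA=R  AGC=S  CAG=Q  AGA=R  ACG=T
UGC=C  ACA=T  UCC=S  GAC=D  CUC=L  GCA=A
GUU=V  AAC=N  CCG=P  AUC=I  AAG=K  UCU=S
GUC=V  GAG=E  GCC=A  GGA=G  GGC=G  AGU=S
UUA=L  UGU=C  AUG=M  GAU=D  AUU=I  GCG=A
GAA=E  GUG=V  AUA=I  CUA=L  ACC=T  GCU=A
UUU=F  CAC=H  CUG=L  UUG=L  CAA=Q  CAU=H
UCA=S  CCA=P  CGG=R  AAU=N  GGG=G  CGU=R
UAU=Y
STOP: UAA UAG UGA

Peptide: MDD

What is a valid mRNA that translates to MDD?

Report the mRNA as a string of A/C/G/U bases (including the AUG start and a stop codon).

residue 1: M -> AUG (start codon)
residue 2: D codons sorted = GAC,GAU -> pick last = GAU
residue 3: D codons sorted = GAC,GAU -> pick last = GAU
terminator: stop codons sorted = UAA,UAG,UGA -> pick last = UGA

Answer: mRNA: AUGGAUGAUUGA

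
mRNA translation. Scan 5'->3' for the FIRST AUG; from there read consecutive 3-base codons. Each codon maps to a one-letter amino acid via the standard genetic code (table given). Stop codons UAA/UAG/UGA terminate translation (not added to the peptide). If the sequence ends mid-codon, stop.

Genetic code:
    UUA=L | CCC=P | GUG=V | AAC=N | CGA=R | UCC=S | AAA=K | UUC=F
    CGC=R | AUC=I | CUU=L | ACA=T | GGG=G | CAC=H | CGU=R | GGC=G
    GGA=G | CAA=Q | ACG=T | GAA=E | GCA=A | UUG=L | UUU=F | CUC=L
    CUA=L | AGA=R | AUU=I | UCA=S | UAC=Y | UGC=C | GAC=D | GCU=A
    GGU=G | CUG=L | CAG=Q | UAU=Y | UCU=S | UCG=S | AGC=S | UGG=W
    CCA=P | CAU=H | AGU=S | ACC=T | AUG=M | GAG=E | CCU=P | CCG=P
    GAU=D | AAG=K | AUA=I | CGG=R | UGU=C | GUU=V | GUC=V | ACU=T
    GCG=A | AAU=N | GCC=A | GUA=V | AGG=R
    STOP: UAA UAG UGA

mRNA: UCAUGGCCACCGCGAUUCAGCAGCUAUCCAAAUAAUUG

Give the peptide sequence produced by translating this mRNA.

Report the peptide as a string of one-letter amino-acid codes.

Answer: MATAIQQLSK

Derivation:
start AUG at pos 2
pos 2: AUG -> M; peptide=M
pos 5: GCC -> A; peptide=MA
pos 8: ACC -> T; peptide=MAT
pos 11: GCG -> A; peptide=MATA
pos 14: AUU -> I; peptide=MATAI
pos 17: CAG -> Q; peptide=MATAIQ
pos 20: CAG -> Q; peptide=MATAIQQ
pos 23: CUA -> L; peptide=MATAIQQL
pos 26: UCC -> S; peptide=MATAIQQLS
pos 29: AAA -> K; peptide=MATAIQQLSK
pos 32: UAA -> STOP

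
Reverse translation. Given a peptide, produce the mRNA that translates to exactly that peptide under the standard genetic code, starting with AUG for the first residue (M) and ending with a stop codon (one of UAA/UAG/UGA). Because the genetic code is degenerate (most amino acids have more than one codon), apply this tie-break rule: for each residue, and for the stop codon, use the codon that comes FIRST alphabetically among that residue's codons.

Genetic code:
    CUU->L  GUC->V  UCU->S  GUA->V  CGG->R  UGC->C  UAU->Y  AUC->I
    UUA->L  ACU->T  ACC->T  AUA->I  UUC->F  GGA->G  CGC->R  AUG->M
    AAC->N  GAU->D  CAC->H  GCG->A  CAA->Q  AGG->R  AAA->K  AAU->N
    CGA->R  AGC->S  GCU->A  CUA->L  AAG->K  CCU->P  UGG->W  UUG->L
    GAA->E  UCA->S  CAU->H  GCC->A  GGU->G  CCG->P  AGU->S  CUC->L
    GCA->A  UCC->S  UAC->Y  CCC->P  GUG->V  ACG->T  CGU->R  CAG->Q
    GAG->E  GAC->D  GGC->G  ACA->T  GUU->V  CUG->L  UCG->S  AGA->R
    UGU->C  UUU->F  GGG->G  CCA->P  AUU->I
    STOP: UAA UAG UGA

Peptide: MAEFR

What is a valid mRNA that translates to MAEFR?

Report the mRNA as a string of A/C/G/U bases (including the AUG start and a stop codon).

residue 1: M -> AUG (start codon)
residue 2: A codons sorted = GCA,GCC,GCG,GCU -> pick first = GCA
residue 3: E codons sorted = GAA,GAG -> pick first = GAA
residue 4: F codons sorted = UUC,UUU -> pick first = UUC
residue 5: R codons sorted = AGA,AGG,CGA,CGC,CGG,CGU -> pick first = AGA
terminator: stop codons sorted = UAA,UAG,UGA -> pick first = UAA

Answer: mRNA: AUGGCAGAAUUCAGAUAA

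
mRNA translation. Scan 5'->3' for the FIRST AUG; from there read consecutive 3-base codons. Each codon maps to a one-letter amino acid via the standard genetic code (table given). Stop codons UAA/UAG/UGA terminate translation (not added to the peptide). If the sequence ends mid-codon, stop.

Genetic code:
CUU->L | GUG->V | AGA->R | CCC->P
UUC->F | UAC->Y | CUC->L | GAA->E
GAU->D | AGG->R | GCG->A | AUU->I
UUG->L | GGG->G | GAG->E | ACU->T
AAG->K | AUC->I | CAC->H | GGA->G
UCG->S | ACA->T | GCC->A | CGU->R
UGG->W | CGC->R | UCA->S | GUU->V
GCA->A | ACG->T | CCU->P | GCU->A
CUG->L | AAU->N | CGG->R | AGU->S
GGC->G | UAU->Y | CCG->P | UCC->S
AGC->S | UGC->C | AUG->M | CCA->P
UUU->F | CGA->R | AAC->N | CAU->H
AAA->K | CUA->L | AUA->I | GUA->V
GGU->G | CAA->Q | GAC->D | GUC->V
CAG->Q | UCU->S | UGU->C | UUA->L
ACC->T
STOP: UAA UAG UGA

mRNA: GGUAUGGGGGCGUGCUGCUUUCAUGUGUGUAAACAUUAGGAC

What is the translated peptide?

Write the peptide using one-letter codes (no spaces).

start AUG at pos 3
pos 3: AUG -> M; peptide=M
pos 6: GGG -> G; peptide=MG
pos 9: GCG -> A; peptide=MGA
pos 12: UGC -> C; peptide=MGAC
pos 15: UGC -> C; peptide=MGACC
pos 18: UUU -> F; peptide=MGACCF
pos 21: CAU -> H; peptide=MGACCFH
pos 24: GUG -> V; peptide=MGACCFHV
pos 27: UGU -> C; peptide=MGACCFHVC
pos 30: AAA -> K; peptide=MGACCFHVCK
pos 33: CAU -> H; peptide=MGACCFHVCKH
pos 36: UAG -> STOP

Answer: MGACCFHVCKH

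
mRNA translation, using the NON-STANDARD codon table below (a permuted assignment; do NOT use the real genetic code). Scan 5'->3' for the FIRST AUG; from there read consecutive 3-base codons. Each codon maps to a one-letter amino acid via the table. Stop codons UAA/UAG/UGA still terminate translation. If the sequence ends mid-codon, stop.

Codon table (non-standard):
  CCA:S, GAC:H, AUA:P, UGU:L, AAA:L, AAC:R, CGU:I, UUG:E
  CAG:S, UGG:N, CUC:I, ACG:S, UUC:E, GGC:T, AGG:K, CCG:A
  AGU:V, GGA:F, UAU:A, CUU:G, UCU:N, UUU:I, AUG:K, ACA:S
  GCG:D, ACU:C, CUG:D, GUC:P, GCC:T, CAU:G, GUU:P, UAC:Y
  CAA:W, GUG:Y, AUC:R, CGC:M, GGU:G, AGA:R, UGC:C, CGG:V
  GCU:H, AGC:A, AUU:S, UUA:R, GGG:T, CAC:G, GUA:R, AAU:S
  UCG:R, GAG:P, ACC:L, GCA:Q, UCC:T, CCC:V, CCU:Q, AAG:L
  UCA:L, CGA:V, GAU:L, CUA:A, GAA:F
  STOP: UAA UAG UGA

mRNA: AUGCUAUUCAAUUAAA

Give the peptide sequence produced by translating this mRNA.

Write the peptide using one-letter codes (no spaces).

start AUG at pos 0
pos 0: AUG -> K; peptide=K
pos 3: CUA -> A; peptide=KA
pos 6: UUC -> E; peptide=KAE
pos 9: AAU -> S; peptide=KAES
pos 12: UAA -> STOP

Answer: KAES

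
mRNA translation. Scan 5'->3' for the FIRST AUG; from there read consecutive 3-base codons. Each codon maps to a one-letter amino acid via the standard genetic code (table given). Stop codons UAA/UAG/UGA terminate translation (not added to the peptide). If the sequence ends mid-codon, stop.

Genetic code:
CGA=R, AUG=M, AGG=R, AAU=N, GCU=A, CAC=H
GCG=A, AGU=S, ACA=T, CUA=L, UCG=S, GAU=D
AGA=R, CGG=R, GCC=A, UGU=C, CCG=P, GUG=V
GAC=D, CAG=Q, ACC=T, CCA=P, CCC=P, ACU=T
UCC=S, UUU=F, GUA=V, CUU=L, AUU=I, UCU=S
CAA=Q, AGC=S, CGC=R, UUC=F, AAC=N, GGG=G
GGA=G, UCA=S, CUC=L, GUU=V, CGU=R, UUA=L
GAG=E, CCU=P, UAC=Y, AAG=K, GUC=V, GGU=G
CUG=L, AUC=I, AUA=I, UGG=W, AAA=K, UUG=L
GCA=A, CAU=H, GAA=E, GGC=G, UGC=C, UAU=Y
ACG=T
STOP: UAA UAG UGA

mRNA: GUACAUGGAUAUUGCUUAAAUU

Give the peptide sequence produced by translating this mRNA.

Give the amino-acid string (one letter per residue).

start AUG at pos 4
pos 4: AUG -> M; peptide=M
pos 7: GAU -> D; peptide=MD
pos 10: AUU -> I; peptide=MDI
pos 13: GCU -> A; peptide=MDIA
pos 16: UAA -> STOP

Answer: MDIA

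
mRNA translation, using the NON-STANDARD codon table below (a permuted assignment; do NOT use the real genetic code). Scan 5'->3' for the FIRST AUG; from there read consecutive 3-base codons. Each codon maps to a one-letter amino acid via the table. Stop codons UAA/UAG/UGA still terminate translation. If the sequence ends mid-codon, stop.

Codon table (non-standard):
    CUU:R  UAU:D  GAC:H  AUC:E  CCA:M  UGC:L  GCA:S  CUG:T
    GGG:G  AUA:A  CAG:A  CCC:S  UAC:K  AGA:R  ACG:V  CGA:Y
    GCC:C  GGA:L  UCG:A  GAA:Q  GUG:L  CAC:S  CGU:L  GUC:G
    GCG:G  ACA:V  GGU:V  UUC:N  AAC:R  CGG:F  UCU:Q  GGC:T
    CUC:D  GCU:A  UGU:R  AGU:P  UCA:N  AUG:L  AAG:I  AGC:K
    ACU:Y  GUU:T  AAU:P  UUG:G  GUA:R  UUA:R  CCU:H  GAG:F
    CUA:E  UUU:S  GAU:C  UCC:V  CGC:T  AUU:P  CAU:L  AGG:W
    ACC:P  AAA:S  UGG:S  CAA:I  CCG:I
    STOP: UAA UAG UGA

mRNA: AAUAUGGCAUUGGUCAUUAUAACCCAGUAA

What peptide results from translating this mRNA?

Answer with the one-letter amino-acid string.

start AUG at pos 3
pos 3: AUG -> L; peptide=L
pos 6: GCA -> S; peptide=LS
pos 9: UUG -> G; peptide=LSG
pos 12: GUC -> G; peptide=LSGG
pos 15: AUU -> P; peptide=LSGGP
pos 18: AUA -> A; peptide=LSGGPA
pos 21: ACC -> P; peptide=LSGGPAP
pos 24: CAG -> A; peptide=LSGGPAPA
pos 27: UAA -> STOP

Answer: LSGGPAPA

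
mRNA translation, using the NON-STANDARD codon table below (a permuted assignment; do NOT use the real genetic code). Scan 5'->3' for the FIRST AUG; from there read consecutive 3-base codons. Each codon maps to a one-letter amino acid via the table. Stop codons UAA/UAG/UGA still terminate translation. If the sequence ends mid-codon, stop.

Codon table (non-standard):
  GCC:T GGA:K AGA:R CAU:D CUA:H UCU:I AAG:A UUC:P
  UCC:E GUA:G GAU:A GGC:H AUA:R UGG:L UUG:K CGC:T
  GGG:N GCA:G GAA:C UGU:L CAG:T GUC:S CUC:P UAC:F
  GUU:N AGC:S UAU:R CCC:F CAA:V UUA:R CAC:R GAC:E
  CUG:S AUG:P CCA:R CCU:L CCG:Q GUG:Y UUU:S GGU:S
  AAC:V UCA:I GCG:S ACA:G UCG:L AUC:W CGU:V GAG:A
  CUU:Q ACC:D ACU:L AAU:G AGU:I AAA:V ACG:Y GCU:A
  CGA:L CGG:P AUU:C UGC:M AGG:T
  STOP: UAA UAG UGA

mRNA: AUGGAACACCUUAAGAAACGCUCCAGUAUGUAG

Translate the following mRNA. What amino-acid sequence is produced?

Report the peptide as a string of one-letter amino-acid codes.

start AUG at pos 0
pos 0: AUG -> P; peptide=P
pos 3: GAA -> C; peptide=PC
pos 6: CAC -> R; peptide=PCR
pos 9: CUU -> Q; peptide=PCRQ
pos 12: AAG -> A; peptide=PCRQA
pos 15: AAA -> V; peptide=PCRQAV
pos 18: CGC -> T; peptide=PCRQAVT
pos 21: UCC -> E; peptide=PCRQAVTE
pos 24: AGU -> I; peptide=PCRQAVTEI
pos 27: AUG -> P; peptide=PCRQAVTEIP
pos 30: UAG -> STOP

Answer: PCRQAVTEIP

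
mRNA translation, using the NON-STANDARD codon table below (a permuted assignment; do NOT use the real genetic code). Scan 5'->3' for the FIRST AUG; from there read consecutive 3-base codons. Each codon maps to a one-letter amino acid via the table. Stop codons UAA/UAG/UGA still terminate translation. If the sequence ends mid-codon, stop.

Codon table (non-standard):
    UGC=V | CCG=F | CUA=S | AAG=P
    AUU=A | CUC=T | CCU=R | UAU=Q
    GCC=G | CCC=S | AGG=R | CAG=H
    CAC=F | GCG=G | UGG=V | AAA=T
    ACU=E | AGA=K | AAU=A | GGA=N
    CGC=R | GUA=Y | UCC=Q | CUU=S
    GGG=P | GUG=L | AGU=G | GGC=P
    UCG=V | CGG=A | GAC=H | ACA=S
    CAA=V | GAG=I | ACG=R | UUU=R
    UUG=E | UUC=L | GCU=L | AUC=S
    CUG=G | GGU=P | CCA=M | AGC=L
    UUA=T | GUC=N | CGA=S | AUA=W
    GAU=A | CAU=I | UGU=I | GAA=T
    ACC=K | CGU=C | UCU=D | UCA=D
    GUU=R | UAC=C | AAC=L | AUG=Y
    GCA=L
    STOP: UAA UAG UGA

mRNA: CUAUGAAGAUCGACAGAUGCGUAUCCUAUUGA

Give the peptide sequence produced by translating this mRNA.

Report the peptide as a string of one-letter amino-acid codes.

start AUG at pos 2
pos 2: AUG -> Y; peptide=Y
pos 5: AAG -> P; peptide=YP
pos 8: AUC -> S; peptide=YPS
pos 11: GAC -> H; peptide=YPSH
pos 14: AGA -> K; peptide=YPSHK
pos 17: UGC -> V; peptide=YPSHKV
pos 20: GUA -> Y; peptide=YPSHKVY
pos 23: UCC -> Q; peptide=YPSHKVYQ
pos 26: UAU -> Q; peptide=YPSHKVYQQ
pos 29: UGA -> STOP

Answer: YPSHKVYQQ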